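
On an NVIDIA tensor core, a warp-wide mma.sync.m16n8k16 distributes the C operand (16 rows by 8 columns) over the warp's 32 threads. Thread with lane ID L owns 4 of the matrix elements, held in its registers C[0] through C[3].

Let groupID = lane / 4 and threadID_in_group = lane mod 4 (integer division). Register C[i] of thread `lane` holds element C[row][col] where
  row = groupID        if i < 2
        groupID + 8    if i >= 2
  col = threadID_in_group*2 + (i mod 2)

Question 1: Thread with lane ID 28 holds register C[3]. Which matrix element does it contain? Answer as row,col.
lane 28->28/4=7, 28 mod 4=0
i=3  r:7+8->15  c:2·0+1->1

15,1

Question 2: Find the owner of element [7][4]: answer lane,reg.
30,0

r=7→G=7,rhi=0  c=4→T=2,p=0
L=7*4+2=30  i=0*2+0=0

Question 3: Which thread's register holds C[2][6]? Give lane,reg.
r:2=>grp=2,rB=0  c:6=>tig=3,lo=0
L=2*4+3=11  i=0*2+0=0

11,0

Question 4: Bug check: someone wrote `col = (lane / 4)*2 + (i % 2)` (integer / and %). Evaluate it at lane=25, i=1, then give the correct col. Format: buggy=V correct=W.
`(lane / 4)*2 + (i % 2)`[25,1]→13
25: G=6,T=1
[1] (6+0,1*2+1) = (6,3)
col: 13 vs 3

buggy=13 correct=3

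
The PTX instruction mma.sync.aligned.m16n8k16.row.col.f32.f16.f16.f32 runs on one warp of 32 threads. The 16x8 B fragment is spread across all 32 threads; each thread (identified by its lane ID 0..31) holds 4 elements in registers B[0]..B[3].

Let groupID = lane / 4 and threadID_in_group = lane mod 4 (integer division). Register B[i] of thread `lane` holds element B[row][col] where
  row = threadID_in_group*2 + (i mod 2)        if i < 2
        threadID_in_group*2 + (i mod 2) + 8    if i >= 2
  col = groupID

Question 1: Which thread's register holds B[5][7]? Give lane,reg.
30,1

c=7->g=7  r=5->rb=0,t=2,b0=1
L=7*4+2=30  i=0*2+1=1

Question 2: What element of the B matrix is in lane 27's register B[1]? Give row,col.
7,6

L=27→G=27>>2=6, T=27&3=3
[1]→row 3·2+1+0=7  col G=6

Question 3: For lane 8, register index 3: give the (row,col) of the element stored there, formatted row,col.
9,2

lane 8: G=2 (8/4), T=0 (8%4)
i=3: r=0*2+1+8=9, c=G=2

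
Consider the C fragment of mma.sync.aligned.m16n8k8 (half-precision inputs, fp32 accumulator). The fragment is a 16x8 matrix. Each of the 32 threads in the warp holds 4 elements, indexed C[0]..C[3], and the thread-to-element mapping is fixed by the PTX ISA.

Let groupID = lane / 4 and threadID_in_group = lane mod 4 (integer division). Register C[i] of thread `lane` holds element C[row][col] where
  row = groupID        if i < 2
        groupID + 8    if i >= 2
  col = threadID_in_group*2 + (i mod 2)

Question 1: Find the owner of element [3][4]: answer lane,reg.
r:3=>grp=3,rB=0  c:4=>tig=2,lo=0
L=3*4+2=14  i=0*2+0=0

14,0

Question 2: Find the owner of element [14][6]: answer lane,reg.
r=14→G=6,rhi=1  c=6→T=3,p=0
L=6*4+3=27  i=1*2+0=2

27,2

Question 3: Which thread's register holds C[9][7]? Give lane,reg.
r=9→G=1,rhi=1  c=7→T=3,p=1
L=1*4+3=7  i=1*2+1=3

7,3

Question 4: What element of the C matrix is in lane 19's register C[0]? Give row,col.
19: gid=4,tid=3
[0] (4+0,3*2+0) = (4,6)

4,6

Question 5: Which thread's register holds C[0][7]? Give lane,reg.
r=0->g=0,rb=0  c=7->t=3,b0=1
L=0*4+3=3  i=0*2+1=1

3,1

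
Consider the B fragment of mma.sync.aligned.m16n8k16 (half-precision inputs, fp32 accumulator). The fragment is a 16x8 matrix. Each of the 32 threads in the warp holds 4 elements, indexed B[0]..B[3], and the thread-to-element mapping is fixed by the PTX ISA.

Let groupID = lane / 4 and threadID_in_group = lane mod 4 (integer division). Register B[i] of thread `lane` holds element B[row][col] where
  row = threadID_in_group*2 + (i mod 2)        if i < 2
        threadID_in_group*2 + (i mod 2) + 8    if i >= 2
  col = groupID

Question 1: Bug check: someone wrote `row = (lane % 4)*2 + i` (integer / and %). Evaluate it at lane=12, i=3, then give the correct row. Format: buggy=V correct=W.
buggy=3 correct=9

`(lane % 4)*2 + i`[12,3]=>3
L=12=>grp=12>>2=3, tig=12&3=0
[3]=>row 0·2+1+8=9  col grp=3
row: 3 vs 9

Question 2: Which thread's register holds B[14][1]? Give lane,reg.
c=1⇒gr=1  r=14⇒Rb=1,th=3,odd=0
L=1*4+3=7  i=1*2+0=2

7,2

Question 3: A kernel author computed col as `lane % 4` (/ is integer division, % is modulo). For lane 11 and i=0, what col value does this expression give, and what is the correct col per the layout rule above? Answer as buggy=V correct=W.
buggy=3 correct=2

`lane % 4`[11,0]⇒3
L=11⇒gr=11>>2=2, th=11&3=3
[0]⇒row 3·2+0+0=6  col gr=2
col: 3 vs 2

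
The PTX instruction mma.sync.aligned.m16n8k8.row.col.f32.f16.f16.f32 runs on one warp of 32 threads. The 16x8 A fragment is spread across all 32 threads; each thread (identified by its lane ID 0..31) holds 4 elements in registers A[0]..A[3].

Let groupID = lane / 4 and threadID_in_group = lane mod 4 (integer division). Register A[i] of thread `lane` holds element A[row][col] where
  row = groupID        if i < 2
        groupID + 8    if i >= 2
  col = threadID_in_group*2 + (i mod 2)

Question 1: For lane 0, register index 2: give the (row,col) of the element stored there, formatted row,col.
lane 0→0/4=0, 0 mod 4=0
i=2  r:0+8→8  c:2·0+0→0

8,0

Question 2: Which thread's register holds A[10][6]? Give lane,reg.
r=10→G=2,rhi=1  c=6→T=3,p=0
L=2*4+3=11  i=1*2+0=2

11,2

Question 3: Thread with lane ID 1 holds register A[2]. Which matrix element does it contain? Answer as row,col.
8,2

1: G=0,T=1
[2] (0+8,1*2+0) = (8,2)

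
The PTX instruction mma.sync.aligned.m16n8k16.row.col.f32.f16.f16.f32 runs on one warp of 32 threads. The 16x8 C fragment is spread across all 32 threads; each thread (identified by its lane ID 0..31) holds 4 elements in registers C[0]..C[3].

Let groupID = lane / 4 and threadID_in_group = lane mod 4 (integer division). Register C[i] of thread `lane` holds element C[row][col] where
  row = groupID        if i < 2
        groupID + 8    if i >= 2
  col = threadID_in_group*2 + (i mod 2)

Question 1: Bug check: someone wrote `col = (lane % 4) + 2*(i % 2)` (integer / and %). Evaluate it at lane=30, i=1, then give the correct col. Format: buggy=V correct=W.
`(lane % 4) + 2*(i % 2)`[30,1]→4
30: G=7,T=2
[1] (7+0,2*2+1) = (7,5)
col: 4 vs 5

buggy=4 correct=5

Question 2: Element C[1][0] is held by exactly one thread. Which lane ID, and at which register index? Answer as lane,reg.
r=1->g=1,rb=0  c=0->t=0,b0=0
L=1*4+0=4  i=0*2+0=0

4,0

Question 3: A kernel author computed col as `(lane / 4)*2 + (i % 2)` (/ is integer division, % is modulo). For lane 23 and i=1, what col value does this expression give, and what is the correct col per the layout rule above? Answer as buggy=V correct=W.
`(lane / 4)*2 + (i % 2)`[23,1]->11
lane 23: gid=5 (23/4), tid=3 (23%4)
i=1: r=5+0=5, c=3*2+1=7
col: 11 vs 7

buggy=11 correct=7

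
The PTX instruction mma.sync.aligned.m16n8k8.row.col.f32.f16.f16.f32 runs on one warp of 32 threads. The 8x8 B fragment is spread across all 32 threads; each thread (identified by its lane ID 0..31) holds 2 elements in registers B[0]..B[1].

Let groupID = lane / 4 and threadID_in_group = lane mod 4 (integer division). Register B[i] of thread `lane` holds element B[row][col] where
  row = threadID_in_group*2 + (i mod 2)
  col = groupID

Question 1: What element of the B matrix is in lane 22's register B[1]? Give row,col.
lane 22=>22/4=5, 22 mod 4=2
i=1  r:2·2+1=>5  c:5

5,5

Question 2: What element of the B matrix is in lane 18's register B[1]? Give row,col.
18: gr=4,th=2
[1] (2*2+1,4) = (5,4)

5,4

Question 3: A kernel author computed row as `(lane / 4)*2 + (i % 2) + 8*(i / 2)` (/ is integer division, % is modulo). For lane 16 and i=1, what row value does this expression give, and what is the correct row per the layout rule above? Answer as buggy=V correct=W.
`(lane / 4)*2 + (i % 2) + 8*(i / 2)`[16,1]⇒9
16: gr=4,th=0
[1] (0*2+1,4) = (1,4)
row: 9 vs 1

buggy=9 correct=1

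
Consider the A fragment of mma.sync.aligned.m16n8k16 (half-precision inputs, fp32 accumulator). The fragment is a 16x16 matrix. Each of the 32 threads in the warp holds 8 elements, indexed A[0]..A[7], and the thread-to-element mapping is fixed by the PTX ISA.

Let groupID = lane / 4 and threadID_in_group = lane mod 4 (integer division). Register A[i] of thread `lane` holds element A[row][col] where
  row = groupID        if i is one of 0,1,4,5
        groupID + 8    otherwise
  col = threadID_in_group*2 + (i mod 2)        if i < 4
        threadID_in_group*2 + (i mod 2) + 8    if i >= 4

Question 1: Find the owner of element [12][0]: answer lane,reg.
r: 12->gid=4,r8=1  c: 0->c8=0,tid=0,i&1=0
L=4*4+0=16  i=0*4+1*2+0=2

16,2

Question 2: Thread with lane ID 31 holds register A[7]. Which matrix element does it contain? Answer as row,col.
lane 31⇒31/4=7, 31 mod 4=3
i=7  r:7+8⇒15  c:2·3+1+8⇒15

15,15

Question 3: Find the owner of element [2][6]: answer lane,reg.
r=2->g=2,rb=0  c=6->cb=0,t=3,b0=0
L=2*4+3=11  i=0*4+0*2+0=0

11,0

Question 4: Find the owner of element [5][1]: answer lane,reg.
r=5->g=5,rb=0  c=1->cb=0,t=0,b0=1
L=5*4+0=20  i=0*4+0*2+1=1

20,1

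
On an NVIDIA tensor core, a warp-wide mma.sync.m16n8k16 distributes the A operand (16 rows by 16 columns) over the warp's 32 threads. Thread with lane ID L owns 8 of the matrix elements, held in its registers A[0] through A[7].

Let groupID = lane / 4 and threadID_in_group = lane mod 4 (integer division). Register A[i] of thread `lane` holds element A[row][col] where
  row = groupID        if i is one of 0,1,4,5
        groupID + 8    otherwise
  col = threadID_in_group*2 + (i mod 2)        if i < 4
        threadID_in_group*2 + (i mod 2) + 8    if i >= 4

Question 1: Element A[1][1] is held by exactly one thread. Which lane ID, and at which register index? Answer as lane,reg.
4,1

r=1->g=1,rb=0  c=1->cb=0,t=0,b0=1
L=1*4+0=4  i=0*4+0*2+1=1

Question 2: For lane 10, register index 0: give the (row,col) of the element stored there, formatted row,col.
2,4

lane 10→10/4=2, 10 mod 4=2
i=0  r:2+0→2  c:2·2+0+0→4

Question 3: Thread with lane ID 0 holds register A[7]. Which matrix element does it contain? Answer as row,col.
lane 0: gr=0 (0/4), th=0 (0%4)
i=7: r=0+8=8, c=0*2+1+8=9

8,9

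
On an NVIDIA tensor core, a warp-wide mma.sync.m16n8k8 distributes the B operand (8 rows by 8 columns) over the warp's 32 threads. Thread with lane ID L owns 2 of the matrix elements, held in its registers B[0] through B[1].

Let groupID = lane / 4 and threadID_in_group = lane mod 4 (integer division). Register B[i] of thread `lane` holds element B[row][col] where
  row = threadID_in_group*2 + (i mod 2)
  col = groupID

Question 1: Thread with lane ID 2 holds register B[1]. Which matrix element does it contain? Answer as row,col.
lane 2: gr=0 (2/4), th=2 (2%4)
i=1: r=2*2+1=5, c=gr=0

5,0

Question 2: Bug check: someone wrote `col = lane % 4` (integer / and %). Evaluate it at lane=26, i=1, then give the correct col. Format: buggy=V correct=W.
`lane % 4`[26,1]->2
L=26->gid=26>>2=6, tid=26&3=2
[1]->row 2·2+1=5  col gid=6
col: 2 vs 6

buggy=2 correct=6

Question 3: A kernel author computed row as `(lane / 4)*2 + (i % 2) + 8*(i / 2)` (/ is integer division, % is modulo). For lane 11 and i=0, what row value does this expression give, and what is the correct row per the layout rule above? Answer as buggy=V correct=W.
buggy=4 correct=6

`(lane / 4)*2 + (i % 2) + 8*(i / 2)`[11,0]→4
11: G=2,T=3
[0] (3*2+0,2) = (6,2)
row: 4 vs 6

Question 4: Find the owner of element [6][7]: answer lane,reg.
c=7⇒gr=7  r=6⇒th=3,odd=0
L=7*4+3=31  i=0=0

31,0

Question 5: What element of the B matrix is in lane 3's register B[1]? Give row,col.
7,0

lane 3: grp=0 (3/4), tig=3 (3%4)
i=1: r=3*2+1=7, c=grp=0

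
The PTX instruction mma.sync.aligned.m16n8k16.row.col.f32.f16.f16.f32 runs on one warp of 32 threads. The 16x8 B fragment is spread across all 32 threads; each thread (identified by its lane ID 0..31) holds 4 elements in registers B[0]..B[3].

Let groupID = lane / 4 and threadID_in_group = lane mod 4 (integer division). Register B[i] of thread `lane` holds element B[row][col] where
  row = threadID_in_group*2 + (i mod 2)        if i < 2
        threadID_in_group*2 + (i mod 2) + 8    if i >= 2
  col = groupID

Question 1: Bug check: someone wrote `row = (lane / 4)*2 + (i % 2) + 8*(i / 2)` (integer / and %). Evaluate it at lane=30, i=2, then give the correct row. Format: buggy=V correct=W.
buggy=22 correct=12

`(lane / 4)*2 + (i % 2) + 8*(i / 2)`[30,2]=>22
L=30=>grp=30>>2=7, tig=30&3=2
[2]=>row 2·2+0+8=12  col grp=7
row: 22 vs 12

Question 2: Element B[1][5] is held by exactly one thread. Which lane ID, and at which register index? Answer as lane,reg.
20,1

c=5->g=5  r=1->rb=0,t=0,b0=1
L=5*4+0=20  i=0*2+1=1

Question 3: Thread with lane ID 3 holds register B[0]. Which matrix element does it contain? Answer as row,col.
6,0

L=3->g=3>>2=0, t=3&3=3
[0]->row 3·2+0+0=6  col g=0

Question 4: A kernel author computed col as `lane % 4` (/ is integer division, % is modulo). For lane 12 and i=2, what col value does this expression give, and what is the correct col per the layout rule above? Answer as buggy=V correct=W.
buggy=0 correct=3

`lane % 4`[12,2]⇒0
lane 12⇒12/4=3, 12 mod 4=0
i=2  r:2·0+0+8⇒8  c:3
col: 0 vs 3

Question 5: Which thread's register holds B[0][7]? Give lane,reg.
c:7=>grp=7  r:0=>rB=0,tig=0,lo=0
L=7*4+0=28  i=0*2+0=0

28,0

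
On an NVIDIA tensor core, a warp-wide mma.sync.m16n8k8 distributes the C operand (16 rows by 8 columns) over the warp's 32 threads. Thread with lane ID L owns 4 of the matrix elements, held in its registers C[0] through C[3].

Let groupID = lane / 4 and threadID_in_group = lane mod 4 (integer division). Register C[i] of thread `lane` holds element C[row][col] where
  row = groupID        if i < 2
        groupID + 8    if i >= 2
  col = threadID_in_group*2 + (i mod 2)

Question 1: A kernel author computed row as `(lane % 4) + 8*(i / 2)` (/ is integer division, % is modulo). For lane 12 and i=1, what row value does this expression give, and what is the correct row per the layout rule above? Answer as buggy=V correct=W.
`(lane % 4) + 8*(i / 2)`[12,1]->0
lane 12: g=3 (12/4), t=0 (12%4)
i=1: r=3+0=3, c=0*2+1=1
row: 0 vs 3

buggy=0 correct=3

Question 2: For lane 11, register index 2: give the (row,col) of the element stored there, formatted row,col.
10,6

lane 11→11/4=2, 11 mod 4=3
i=2  r:2+8→10  c:2·3+0→6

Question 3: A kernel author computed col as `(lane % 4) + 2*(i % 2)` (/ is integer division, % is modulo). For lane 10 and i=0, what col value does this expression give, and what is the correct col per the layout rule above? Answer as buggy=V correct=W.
buggy=2 correct=4

`(lane % 4) + 2*(i % 2)`[10,0]=>2
lane 10: grp=2 (10/4), tig=2 (10%4)
i=0: r=2+0=2, c=2*2+0=4
col: 2 vs 4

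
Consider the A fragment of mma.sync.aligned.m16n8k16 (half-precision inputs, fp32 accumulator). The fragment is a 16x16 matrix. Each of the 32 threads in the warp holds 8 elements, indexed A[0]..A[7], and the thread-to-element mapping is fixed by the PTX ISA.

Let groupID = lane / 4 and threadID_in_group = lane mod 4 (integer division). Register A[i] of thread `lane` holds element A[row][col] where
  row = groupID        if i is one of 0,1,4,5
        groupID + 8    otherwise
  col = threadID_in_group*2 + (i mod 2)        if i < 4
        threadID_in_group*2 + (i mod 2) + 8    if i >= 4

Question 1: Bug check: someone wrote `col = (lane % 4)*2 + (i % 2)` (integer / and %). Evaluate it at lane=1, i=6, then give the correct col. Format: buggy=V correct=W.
`(lane % 4)*2 + (i % 2)`[1,6]⇒2
lane 1⇒1/4=0, 1 mod 4=1
i=6  r:0+8⇒8  c:2·1+0+8⇒10
col: 2 vs 10

buggy=2 correct=10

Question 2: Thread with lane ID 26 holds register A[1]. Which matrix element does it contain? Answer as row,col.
26: G=6,T=2
[1] (6+0,2*2+1+0) = (6,5)

6,5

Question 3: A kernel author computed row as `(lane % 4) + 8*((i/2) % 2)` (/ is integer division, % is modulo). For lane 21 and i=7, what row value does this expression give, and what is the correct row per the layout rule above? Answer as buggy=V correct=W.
buggy=9 correct=13

`(lane % 4) + 8*((i/2) % 2)`[21,7]→9
21: G=5,T=1
[7] (5+8,1*2+1+8) = (13,11)
row: 9 vs 13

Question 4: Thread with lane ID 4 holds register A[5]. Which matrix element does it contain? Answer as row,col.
1,9

4: g=1,t=0
[5] (1+0,0*2+1+8) = (1,9)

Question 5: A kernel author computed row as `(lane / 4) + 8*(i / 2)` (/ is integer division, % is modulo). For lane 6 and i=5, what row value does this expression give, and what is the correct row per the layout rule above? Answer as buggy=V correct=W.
`(lane / 4) + 8*(i / 2)`[6,5]->17
L=6->g=6>>2=1, t=6&3=2
[5]->row 1+0=1  col 2·2+1+8=13
row: 17 vs 1

buggy=17 correct=1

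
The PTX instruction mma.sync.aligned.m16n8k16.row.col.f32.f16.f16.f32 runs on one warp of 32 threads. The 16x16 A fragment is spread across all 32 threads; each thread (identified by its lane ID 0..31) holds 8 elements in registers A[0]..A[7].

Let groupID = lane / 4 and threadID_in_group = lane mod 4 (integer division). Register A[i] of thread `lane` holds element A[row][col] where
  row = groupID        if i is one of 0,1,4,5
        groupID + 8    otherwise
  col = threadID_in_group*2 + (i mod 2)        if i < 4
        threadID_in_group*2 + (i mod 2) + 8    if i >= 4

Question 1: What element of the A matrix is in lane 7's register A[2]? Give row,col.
9,6

7: gid=1,tid=3
[2] (1+8,3*2+0+0) = (9,6)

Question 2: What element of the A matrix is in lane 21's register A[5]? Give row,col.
5,11

21: gr=5,th=1
[5] (5+0,1*2+1+8) = (5,11)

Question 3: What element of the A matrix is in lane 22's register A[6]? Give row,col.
13,12

lane 22->22/4=5, 22 mod 4=2
i=6  r:5+8->13  c:2·2+0+8->12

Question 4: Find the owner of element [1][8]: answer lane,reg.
4,4

r:1=>grp=1,rB=0  c:8=>cB=1,tig=0,lo=0
L=1*4+0=4  i=1*4+0*2+0=4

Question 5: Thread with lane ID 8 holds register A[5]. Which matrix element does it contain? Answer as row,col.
lane 8→8/4=2, 8 mod 4=0
i=5  r:2+0→2  c:2·0+1+8→9

2,9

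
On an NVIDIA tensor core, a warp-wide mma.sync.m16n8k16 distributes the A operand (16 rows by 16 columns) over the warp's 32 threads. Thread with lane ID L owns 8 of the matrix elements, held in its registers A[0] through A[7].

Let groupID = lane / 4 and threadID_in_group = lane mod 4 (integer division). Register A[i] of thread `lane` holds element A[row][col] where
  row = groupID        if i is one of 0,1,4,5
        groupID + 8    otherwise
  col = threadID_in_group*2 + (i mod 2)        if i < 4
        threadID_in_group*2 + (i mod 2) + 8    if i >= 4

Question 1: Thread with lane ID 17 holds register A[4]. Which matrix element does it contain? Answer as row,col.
4,10

17: gr=4,th=1
[4] (4+0,1*2+0+8) = (4,10)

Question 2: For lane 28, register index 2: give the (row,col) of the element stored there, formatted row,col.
lane 28=>28/4=7, 28 mod 4=0
i=2  r:7+8=>15  c:2·0+0+0=>0

15,0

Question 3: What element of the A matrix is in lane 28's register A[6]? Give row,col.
lane 28: g=7 (28/4), t=0 (28%4)
i=6: r=7+8=15, c=0*2+0+8=8

15,8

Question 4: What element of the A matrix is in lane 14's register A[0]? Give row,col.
3,4

L=14->gid=14>>2=3, tid=14&3=2
[0]->row 3+0=3  col 2·2+0+0=4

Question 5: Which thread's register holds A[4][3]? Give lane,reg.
17,1

r=4→G=4,rhi=0  c=3→chi=0,T=1,p=1
L=4*4+1=17  i=0*4+0*2+1=1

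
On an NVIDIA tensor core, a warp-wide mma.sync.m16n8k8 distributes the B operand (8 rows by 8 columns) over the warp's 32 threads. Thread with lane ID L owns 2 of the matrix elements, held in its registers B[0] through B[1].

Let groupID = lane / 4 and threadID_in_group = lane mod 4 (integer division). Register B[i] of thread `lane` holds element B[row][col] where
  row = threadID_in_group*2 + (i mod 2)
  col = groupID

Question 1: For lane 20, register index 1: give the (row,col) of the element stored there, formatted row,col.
1,5

lane 20⇒20/4=5, 20 mod 4=0
i=1  r:2·0+1⇒1  c:5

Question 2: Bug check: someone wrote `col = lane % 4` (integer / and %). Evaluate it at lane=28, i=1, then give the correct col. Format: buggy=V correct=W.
`lane % 4`[28,1]->0
L=28->gid=28>>2=7, tid=28&3=0
[1]->row 0·2+1=1  col gid=7
col: 0 vs 7

buggy=0 correct=7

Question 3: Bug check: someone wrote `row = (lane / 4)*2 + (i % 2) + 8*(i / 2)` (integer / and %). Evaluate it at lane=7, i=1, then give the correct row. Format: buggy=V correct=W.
buggy=3 correct=7

`(lane / 4)*2 + (i % 2) + 8*(i / 2)`[7,1]->3
7: g=1,t=3
[1] (3*2+1,1) = (7,1)
row: 3 vs 7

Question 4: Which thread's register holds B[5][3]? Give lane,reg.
14,1

c: 3->gid=3  r: 5->tid=2,i&1=1
L=3*4+2=14  i=1=1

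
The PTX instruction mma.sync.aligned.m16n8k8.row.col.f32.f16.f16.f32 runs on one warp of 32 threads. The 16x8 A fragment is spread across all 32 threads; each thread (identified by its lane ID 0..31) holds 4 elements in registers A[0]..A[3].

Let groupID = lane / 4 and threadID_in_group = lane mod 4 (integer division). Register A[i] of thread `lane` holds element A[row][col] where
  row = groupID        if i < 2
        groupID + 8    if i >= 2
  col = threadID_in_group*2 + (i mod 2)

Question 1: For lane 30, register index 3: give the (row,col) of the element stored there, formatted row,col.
lane 30: gr=7 (30/4), th=2 (30%4)
i=3: r=7+8=15, c=2*2+1=5

15,5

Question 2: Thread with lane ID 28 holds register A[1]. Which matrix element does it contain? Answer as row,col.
7,1

lane 28=>28/4=7, 28 mod 4=0
i=1  r:7+0=>7  c:2·0+1=>1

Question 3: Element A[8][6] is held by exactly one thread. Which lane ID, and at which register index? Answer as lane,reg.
3,2

r=8⇒gr=0,Rb=1  c=6⇒th=3,odd=0
L=0*4+3=3  i=1*2+0=2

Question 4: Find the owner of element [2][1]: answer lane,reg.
r:2=>grp=2,rB=0  c:1=>tig=0,lo=1
L=2*4+0=8  i=0*2+1=1

8,1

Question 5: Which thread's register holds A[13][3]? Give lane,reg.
r:13=>grp=5,rB=1  c:3=>tig=1,lo=1
L=5*4+1=21  i=1*2+1=3

21,3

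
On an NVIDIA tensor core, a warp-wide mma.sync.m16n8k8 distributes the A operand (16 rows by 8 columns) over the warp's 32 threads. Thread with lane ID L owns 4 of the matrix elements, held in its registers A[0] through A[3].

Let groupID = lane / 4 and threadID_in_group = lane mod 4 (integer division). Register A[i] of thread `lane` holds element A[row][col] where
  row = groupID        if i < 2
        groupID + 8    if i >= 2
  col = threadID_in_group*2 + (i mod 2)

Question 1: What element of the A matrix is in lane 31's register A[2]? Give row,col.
15,6

lane 31: g=7 (31/4), t=3 (31%4)
i=2: r=7+8=15, c=3*2+0=6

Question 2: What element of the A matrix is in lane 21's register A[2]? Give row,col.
L=21=>grp=21>>2=5, tig=21&3=1
[2]=>row 5+8=13  col 1·2+0=2

13,2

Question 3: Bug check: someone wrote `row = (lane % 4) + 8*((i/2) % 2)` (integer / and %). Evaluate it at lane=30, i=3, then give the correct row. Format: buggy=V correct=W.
buggy=10 correct=15

`(lane % 4) + 8*((i/2) % 2)`[30,3]->10
lane 30->30/4=7, 30 mod 4=2
i=3  r:7+8->15  c:2·2+1->5
row: 10 vs 15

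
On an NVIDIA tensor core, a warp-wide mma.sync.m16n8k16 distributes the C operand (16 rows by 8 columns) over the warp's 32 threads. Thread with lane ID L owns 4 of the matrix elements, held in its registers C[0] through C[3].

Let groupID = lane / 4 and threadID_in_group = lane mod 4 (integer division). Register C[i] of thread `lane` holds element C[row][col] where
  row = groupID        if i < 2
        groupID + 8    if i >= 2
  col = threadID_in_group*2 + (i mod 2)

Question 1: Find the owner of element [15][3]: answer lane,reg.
r=15→G=7,rhi=1  c=3→T=1,p=1
L=7*4+1=29  i=1*2+1=3

29,3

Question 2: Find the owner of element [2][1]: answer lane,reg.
8,1

r=2⇒gr=2,Rb=0  c=1⇒th=0,odd=1
L=2*4+0=8  i=0*2+1=1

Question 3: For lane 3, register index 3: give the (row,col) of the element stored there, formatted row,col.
8,7

lane 3->3/4=0, 3 mod 4=3
i=3  r:0+8->8  c:2·3+1->7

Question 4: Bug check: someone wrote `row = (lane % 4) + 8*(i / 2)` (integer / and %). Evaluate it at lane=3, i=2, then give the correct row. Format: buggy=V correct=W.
`(lane % 4) + 8*(i / 2)`[3,2]⇒11
lane 3⇒3/4=0, 3 mod 4=3
i=2  r:0+8⇒8  c:2·3+0⇒6
row: 11 vs 8

buggy=11 correct=8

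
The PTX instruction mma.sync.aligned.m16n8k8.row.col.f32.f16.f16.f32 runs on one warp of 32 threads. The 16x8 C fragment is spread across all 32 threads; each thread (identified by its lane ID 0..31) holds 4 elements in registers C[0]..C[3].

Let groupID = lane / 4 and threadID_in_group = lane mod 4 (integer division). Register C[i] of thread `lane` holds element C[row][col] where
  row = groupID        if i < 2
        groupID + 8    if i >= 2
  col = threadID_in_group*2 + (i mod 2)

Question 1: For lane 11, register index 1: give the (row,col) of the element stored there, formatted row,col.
2,7

lane 11: grp=2 (11/4), tig=3 (11%4)
i=1: r=2+0=2, c=3*2+1=7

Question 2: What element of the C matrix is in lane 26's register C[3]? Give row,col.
lane 26→26/4=6, 26 mod 4=2
i=3  r:6+8→14  c:2·2+1→5

14,5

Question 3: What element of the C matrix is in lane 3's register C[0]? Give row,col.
0,6

lane 3: grp=0 (3/4), tig=3 (3%4)
i=0: r=0+0=0, c=3*2+0=6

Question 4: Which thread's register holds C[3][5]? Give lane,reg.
14,1

r=3→G=3,rhi=0  c=5→T=2,p=1
L=3*4+2=14  i=0*2+1=1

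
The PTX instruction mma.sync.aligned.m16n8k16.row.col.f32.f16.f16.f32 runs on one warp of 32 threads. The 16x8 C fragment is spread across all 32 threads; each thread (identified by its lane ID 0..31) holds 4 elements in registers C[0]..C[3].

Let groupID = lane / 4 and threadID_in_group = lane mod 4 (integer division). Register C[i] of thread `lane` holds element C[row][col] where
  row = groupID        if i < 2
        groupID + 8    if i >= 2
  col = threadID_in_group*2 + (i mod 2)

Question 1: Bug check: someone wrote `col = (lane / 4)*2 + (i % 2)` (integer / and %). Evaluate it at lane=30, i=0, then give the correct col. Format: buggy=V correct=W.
`(lane / 4)*2 + (i % 2)`[30,0]→14
lane 30→30/4=7, 30 mod 4=2
i=0  r:7+0→7  c:2·2+0→4
col: 14 vs 4

buggy=14 correct=4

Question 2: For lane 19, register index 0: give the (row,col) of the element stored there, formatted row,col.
4,6

L=19->g=19>>2=4, t=19&3=3
[0]->row 4+0=4  col 3·2+0=6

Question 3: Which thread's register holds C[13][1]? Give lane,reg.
20,3

r=13->g=5,rb=1  c=1->t=0,b0=1
L=5*4+0=20  i=1*2+1=3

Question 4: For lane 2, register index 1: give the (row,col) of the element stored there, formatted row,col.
lane 2: gid=0 (2/4), tid=2 (2%4)
i=1: r=0+0=0, c=2*2+1=5

0,5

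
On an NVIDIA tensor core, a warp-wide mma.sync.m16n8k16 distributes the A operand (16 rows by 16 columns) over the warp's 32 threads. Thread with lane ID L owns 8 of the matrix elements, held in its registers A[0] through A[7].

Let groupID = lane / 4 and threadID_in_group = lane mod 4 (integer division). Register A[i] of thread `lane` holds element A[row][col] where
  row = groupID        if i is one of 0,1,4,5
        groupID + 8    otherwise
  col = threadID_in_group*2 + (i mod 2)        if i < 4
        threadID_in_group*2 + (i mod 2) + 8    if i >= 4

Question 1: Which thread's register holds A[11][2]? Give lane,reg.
r=11⇒gr=3,Rb=1  c=2⇒Cb=0,th=1,odd=0
L=3*4+1=13  i=0*4+1*2+0=2

13,2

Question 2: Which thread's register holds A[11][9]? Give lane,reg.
r=11→G=3,rhi=1  c=9→chi=1,T=0,p=1
L=3*4+0=12  i=1*4+1*2+1=7

12,7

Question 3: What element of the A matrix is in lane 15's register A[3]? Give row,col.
11,7

lane 15: G=3 (15/4), T=3 (15%4)
i=3: r=3+8=11, c=3*2+1+0=7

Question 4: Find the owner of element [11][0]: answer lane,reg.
r=11→G=3,rhi=1  c=0→chi=0,T=0,p=0
L=3*4+0=12  i=0*4+1*2+0=2

12,2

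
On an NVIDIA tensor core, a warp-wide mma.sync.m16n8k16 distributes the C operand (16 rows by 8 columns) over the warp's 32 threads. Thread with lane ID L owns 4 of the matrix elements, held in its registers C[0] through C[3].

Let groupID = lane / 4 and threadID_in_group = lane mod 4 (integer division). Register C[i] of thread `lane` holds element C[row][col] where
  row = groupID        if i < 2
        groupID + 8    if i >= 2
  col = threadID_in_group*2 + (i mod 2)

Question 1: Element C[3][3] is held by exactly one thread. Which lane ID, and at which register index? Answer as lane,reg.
r=3→G=3,rhi=0  c=3→T=1,p=1
L=3*4+1=13  i=0*2+1=1

13,1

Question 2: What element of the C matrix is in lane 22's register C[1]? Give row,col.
5,5

L=22->g=22>>2=5, t=22&3=2
[1]->row 5+0=5  col 2·2+1=5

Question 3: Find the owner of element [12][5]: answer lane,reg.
r=12⇒gr=4,Rb=1  c=5⇒th=2,odd=1
L=4*4+2=18  i=1*2+1=3

18,3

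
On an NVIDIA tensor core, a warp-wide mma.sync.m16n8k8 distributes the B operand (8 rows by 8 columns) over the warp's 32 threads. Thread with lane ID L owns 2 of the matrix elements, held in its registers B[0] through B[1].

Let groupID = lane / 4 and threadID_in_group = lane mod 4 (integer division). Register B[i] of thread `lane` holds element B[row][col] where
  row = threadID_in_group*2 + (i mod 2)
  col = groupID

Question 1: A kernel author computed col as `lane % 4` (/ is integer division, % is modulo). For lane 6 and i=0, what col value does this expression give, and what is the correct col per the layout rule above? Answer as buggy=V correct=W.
buggy=2 correct=1

`lane % 4`[6,0]⇒2
lane 6: gr=1 (6/4), th=2 (6%4)
i=0: r=2*2+0=4, c=gr=1
col: 2 vs 1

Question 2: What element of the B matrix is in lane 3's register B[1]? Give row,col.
3: g=0,t=3
[1] (3*2+1,0) = (7,0)

7,0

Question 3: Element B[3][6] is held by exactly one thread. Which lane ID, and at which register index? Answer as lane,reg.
25,1

c=6->g=6  r=3->t=1,b0=1
L=6*4+1=25  i=1=1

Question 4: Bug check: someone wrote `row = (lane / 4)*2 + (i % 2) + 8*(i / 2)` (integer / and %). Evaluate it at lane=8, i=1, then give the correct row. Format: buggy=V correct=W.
`(lane / 4)*2 + (i % 2) + 8*(i / 2)`[8,1]→5
8: G=2,T=0
[1] (0*2+1,2) = (1,2)
row: 5 vs 1

buggy=5 correct=1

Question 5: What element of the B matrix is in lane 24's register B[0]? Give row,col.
0,6

lane 24→24/4=6, 24 mod 4=0
i=0  r:2·0+0→0  c:6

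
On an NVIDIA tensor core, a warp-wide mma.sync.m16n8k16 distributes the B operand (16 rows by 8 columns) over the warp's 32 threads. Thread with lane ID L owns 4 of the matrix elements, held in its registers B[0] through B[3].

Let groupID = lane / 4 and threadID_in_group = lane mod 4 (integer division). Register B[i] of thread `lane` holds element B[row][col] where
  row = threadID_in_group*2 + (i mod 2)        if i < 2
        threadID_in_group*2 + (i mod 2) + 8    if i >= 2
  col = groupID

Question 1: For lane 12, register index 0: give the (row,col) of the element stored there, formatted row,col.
12: gr=3,th=0
[0] (0*2+0+0,3) = (0,3)

0,3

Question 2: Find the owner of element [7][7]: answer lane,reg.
c=7->g=7  r=7->rb=0,t=3,b0=1
L=7*4+3=31  i=0*2+1=1

31,1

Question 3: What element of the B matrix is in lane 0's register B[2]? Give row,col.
0: gid=0,tid=0
[2] (0*2+0+8,0) = (8,0)

8,0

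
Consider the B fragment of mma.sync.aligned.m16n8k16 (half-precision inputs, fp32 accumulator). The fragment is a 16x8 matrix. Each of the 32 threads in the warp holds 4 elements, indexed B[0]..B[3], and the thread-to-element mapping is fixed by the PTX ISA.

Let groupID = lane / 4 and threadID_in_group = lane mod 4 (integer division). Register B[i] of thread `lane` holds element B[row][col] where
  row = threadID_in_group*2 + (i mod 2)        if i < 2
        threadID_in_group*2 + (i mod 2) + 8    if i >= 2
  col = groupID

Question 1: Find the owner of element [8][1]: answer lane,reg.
c: 1->gid=1  r: 8->r8=1,tid=0,i&1=0
L=1*4+0=4  i=1*2+0=2

4,2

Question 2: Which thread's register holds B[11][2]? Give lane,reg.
9,3

c=2⇒gr=2  r=11⇒Rb=1,th=1,odd=1
L=2*4+1=9  i=1*2+1=3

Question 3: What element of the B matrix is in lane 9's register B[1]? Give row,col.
9: gr=2,th=1
[1] (1*2+1+0,2) = (3,2)

3,2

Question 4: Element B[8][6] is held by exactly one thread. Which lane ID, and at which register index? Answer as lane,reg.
24,2

c=6→G=6  r=8→rhi=1,T=0,p=0
L=6*4+0=24  i=1*2+0=2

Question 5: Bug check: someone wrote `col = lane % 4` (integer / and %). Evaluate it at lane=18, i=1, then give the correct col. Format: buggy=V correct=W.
`lane % 4`[18,1]→2
lane 18→18/4=4, 18 mod 4=2
i=1  r:2·2+1+0→5  c:4
col: 2 vs 4

buggy=2 correct=4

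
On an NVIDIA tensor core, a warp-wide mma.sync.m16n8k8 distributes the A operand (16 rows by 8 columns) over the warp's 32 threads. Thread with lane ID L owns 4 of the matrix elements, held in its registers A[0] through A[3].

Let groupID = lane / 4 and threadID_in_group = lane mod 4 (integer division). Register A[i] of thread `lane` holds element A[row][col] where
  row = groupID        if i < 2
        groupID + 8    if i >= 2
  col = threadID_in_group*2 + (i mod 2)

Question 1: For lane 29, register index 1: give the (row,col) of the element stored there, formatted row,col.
L=29=>grp=29>>2=7, tig=29&3=1
[1]=>row 7+0=7  col 1·2+1=3

7,3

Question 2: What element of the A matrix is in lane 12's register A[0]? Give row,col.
3,0

12: grp=3,tig=0
[0] (3+0,0*2+0) = (3,0)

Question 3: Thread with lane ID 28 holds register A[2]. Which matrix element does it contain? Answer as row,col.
L=28->gid=28>>2=7, tid=28&3=0
[2]->row 7+8=15  col 0·2+0=0

15,0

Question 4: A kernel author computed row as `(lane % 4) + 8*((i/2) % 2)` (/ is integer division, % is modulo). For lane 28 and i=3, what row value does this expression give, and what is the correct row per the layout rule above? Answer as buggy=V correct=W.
`(lane % 4) + 8*((i/2) % 2)`[28,3]->8
28: g=7,t=0
[3] (7+8,0*2+1) = (15,1)
row: 8 vs 15

buggy=8 correct=15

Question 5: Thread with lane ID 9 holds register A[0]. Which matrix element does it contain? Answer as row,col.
9: grp=2,tig=1
[0] (2+0,1*2+0) = (2,2)

2,2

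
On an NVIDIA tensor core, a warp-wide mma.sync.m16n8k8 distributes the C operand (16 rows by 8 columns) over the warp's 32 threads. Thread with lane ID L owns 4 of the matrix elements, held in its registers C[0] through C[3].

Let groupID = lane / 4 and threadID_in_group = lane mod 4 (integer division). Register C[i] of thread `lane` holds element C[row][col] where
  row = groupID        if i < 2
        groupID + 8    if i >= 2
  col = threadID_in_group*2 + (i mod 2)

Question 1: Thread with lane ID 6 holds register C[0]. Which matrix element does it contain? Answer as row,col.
lane 6: grp=1 (6/4), tig=2 (6%4)
i=0: r=1+0=1, c=2*2+0=4

1,4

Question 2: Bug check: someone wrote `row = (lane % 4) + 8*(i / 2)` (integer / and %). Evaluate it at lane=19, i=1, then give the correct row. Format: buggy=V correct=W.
`(lane % 4) + 8*(i / 2)`[19,1]⇒3
L=19⇒gr=19>>2=4, th=19&3=3
[1]⇒row 4+0=4  col 3·2+1=7
row: 3 vs 4

buggy=3 correct=4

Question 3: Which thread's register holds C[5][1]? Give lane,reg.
r=5->g=5,rb=0  c=1->t=0,b0=1
L=5*4+0=20  i=0*2+1=1

20,1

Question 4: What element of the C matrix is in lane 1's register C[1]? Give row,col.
0,3

lane 1: gr=0 (1/4), th=1 (1%4)
i=1: r=0+0=0, c=1*2+1=3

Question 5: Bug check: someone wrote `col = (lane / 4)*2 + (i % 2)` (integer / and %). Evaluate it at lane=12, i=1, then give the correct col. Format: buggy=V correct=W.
`(lane / 4)*2 + (i % 2)`[12,1]->7
lane 12->12/4=3, 12 mod 4=0
i=1  r:3+0->3  c:2·0+1->1
col: 7 vs 1

buggy=7 correct=1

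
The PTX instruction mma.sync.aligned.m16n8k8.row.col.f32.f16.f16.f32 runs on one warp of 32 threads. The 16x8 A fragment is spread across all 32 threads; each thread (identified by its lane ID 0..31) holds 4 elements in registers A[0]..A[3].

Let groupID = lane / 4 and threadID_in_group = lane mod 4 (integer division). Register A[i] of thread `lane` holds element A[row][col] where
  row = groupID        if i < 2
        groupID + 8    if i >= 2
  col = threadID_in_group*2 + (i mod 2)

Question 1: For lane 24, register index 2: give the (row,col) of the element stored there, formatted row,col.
14,0

lane 24->24/4=6, 24 mod 4=0
i=2  r:6+8->14  c:2·0+0->0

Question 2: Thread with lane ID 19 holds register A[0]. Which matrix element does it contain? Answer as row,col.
4,6

lane 19: G=4 (19/4), T=3 (19%4)
i=0: r=4+0=4, c=3*2+0=6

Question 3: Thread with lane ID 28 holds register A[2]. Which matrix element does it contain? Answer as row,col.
15,0

L=28->g=28>>2=7, t=28&3=0
[2]->row 7+8=15  col 0·2+0=0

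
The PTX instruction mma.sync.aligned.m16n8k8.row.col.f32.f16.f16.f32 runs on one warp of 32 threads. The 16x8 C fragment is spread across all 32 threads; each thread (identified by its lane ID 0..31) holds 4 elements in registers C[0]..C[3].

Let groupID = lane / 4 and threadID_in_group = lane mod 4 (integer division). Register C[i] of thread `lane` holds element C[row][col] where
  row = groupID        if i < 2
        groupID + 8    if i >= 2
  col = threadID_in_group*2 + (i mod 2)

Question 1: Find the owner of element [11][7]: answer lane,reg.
15,3

r=11->g=3,rb=1  c=7->t=3,b0=1
L=3*4+3=15  i=1*2+1=3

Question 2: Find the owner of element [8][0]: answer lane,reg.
0,2

r:8=>grp=0,rB=1  c:0=>tig=0,lo=0
L=0*4+0=0  i=1*2+0=2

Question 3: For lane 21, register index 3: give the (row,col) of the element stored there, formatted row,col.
L=21→G=21>>2=5, T=21&3=1
[3]→row 5+8=13  col 1·2+1=3

13,3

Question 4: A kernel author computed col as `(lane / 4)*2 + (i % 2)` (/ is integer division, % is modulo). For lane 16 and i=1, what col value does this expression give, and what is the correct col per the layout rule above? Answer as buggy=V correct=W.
buggy=9 correct=1

`(lane / 4)*2 + (i % 2)`[16,1]→9
16: G=4,T=0
[1] (4+0,0*2+1) = (4,1)
col: 9 vs 1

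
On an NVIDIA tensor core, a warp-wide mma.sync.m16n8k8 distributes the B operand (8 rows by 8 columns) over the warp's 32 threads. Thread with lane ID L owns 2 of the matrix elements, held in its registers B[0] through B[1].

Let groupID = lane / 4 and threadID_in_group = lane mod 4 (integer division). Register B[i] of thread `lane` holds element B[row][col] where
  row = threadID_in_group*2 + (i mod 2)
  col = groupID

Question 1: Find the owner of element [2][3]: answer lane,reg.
c=3→G=3  r=2→T=1,p=0
L=3*4+1=13  i=0=0

13,0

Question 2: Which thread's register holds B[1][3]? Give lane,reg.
c:3=>grp=3  r:1=>tig=0,lo=1
L=3*4+0=12  i=1=1

12,1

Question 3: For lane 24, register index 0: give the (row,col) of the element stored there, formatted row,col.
24: gid=6,tid=0
[0] (0*2+0,6) = (0,6)

0,6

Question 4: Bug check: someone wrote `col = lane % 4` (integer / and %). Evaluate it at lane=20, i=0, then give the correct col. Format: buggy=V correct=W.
buggy=0 correct=5

`lane % 4`[20,0]→0
lane 20→20/4=5, 20 mod 4=0
i=0  r:2·0+0→0  c:5
col: 0 vs 5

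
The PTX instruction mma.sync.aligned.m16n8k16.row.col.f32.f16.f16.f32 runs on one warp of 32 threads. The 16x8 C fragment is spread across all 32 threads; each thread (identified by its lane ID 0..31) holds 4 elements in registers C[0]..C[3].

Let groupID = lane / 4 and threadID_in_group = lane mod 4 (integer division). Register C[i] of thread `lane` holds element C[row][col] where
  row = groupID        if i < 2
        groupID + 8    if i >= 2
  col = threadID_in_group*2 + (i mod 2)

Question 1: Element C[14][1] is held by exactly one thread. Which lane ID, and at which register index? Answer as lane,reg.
r: 14->gid=6,r8=1  c: 1->tid=0,i&1=1
L=6*4+0=24  i=1*2+1=3

24,3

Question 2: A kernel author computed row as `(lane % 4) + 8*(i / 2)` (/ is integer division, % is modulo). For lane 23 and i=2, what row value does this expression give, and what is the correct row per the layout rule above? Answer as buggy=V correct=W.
`(lane % 4) + 8*(i / 2)`[23,2]→11
lane 23: G=5 (23/4), T=3 (23%4)
i=2: r=5+8=13, c=3*2+0=6
row: 11 vs 13

buggy=11 correct=13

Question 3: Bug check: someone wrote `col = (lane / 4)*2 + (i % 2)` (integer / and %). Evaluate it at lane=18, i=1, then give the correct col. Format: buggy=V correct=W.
buggy=9 correct=5

`(lane / 4)*2 + (i % 2)`[18,1]→9
lane 18: G=4 (18/4), T=2 (18%4)
i=1: r=4+0=4, c=2*2+1=5
col: 9 vs 5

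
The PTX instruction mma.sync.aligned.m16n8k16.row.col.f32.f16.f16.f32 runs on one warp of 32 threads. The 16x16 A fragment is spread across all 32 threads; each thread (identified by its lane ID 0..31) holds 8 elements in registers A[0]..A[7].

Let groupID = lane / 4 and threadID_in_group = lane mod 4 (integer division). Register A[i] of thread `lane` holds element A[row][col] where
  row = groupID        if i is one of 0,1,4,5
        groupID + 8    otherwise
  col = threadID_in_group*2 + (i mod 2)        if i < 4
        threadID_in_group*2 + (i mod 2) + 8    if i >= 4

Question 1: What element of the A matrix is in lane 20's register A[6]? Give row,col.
20: G=5,T=0
[6] (5+8,0*2+0+8) = (13,8)

13,8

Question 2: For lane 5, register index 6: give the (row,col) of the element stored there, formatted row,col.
9,10

5: G=1,T=1
[6] (1+8,1*2+0+8) = (9,10)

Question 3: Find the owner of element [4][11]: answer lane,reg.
17,5

r=4->g=4,rb=0  c=11->cb=1,t=1,b0=1
L=4*4+1=17  i=1*4+0*2+1=5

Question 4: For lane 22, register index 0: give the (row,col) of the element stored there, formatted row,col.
5,4

L=22⇒gr=22>>2=5, th=22&3=2
[0]⇒row 5+0=5  col 2·2+0+0=4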